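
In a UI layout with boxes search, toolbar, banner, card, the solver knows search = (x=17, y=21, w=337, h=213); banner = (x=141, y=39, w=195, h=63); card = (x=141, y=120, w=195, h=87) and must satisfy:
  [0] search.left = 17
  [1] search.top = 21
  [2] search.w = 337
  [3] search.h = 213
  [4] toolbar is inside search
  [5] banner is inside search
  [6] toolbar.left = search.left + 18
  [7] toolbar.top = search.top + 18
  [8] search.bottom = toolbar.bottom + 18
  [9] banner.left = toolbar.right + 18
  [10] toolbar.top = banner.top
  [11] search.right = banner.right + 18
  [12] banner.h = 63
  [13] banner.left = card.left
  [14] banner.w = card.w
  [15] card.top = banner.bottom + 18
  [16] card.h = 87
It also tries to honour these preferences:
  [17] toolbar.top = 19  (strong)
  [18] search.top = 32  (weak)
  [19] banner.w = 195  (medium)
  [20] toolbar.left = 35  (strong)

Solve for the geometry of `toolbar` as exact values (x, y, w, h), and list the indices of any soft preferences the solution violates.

toolbar = (x=35, y=39, w=88, h=177)
violated soft preferences: 17, 18

1. toolbar.x = 35  [toolbar.left = search.left + 18]
2. toolbar.y = 39  [toolbar.top = search.top + 18]
3. toolbar.h = 177  [search.bottom = toolbar.bottom + 18]
4. toolbar.w = 88  [banner.left = toolbar.right + 18]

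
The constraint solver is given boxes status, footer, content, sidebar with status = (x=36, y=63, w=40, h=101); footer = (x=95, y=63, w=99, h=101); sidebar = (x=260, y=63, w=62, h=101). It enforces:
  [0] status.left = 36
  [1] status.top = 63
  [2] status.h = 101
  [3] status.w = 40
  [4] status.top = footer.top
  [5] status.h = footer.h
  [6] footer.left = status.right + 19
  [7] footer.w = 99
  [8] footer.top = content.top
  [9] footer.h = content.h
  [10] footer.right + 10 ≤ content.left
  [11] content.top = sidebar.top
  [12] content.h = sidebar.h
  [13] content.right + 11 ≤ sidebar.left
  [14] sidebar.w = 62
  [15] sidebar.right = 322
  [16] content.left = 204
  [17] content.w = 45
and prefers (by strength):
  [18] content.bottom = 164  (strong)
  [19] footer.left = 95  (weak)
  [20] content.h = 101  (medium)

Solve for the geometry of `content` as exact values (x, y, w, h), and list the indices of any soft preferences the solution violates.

1. content.y = 63  [footer.top = content.top]
2. content.h = 101  [footer.h = content.h]
3. content.x = 204  [content.left = 204]
4. content.w = 45  [content.w = 45]

content = (x=204, y=63, w=45, h=101)
violated soft preferences: none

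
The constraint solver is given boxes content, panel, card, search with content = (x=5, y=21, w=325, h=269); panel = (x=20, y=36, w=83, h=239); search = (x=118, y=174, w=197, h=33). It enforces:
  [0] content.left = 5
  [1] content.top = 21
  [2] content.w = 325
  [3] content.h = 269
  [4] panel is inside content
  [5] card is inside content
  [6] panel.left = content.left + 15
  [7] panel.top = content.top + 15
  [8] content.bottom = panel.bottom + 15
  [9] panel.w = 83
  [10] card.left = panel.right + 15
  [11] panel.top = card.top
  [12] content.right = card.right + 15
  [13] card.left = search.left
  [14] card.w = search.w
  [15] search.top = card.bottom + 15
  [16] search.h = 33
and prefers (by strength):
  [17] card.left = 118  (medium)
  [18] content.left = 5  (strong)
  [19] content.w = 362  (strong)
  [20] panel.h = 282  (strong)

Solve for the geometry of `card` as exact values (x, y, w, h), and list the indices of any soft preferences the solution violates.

card = (x=118, y=36, w=197, h=123)
violated soft preferences: 19, 20

1. card.x = 118  [card.left = panel.right + 15]
2. card.y = 36  [panel.top = card.top]
3. card.w = 197  [content.right = card.right + 15]
4. card.h = 123  [search.top = card.bottom + 15]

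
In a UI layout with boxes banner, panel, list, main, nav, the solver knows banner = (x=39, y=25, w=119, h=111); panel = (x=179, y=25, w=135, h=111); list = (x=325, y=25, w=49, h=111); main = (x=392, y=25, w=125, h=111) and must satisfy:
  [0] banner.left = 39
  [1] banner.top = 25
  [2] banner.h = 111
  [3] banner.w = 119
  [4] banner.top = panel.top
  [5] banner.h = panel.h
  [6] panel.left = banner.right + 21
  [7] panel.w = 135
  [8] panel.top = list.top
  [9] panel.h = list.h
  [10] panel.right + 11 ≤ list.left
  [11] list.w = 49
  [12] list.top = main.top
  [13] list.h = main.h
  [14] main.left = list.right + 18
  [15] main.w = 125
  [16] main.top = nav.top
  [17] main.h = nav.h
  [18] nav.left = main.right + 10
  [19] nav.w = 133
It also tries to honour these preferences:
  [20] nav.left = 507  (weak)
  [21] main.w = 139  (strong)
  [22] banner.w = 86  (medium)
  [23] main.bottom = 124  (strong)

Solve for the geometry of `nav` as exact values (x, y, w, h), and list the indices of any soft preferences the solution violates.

nav = (x=527, y=25, w=133, h=111)
violated soft preferences: 20, 21, 22, 23

1. nav.y = 25  [main.top = nav.top]
2. nav.h = 111  [main.h = nav.h]
3. nav.x = 527  [nav.left = main.right + 10]
4. nav.w = 133  [nav.w = 133]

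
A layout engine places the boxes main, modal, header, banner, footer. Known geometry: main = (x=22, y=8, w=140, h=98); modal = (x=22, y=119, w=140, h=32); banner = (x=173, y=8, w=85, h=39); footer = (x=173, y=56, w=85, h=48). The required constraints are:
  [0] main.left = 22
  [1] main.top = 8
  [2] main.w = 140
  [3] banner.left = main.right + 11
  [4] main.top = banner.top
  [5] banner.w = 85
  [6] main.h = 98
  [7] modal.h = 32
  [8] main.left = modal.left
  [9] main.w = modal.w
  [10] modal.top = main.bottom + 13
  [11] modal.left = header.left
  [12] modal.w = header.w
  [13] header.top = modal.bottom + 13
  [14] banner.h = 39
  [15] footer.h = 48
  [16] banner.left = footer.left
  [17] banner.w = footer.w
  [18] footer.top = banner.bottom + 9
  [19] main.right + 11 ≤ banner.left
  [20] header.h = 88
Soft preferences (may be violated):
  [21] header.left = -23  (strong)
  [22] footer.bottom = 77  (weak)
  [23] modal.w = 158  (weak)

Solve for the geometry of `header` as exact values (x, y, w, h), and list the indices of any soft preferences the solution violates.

header = (x=22, y=164, w=140, h=88)
violated soft preferences: 21, 22, 23

1. header.x = 22  [modal.left = header.left]
2. header.w = 140  [modal.w = header.w]
3. header.y = 164  [header.top = modal.bottom + 13]
4. header.h = 88  [header.h = 88]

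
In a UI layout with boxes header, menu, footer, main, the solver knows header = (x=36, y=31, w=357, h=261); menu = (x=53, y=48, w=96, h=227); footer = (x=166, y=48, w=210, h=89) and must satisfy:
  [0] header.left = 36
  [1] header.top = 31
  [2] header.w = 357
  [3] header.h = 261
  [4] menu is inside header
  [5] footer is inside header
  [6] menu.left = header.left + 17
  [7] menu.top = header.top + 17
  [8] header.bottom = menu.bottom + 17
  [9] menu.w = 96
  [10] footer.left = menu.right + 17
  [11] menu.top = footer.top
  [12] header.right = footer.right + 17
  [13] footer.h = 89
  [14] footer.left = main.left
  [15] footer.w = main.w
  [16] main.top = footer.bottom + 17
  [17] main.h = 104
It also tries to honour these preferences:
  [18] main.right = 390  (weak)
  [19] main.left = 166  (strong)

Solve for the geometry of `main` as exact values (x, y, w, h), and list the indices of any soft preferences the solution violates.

main = (x=166, y=154, w=210, h=104)
violated soft preferences: 18

1. main.x = 166  [footer.left = main.left]
2. main.w = 210  [footer.w = main.w]
3. main.y = 154  [main.top = footer.bottom + 17]
4. main.h = 104  [main.h = 104]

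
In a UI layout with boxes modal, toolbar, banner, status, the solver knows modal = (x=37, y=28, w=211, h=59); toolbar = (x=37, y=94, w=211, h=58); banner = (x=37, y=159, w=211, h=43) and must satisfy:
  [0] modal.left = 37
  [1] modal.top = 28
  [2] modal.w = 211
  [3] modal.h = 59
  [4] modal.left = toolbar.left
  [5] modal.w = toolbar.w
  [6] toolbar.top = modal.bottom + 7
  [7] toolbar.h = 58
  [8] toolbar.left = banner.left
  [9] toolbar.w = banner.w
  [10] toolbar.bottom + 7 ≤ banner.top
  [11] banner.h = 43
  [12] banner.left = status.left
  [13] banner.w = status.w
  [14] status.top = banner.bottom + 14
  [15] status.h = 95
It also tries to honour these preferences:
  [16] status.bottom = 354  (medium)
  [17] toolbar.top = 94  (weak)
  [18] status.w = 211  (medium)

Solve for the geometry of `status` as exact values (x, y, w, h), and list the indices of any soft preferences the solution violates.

status = (x=37, y=216, w=211, h=95)
violated soft preferences: 16

1. status.x = 37  [banner.left = status.left]
2. status.w = 211  [banner.w = status.w]
3. status.y = 216  [status.top = banner.bottom + 14]
4. status.h = 95  [status.h = 95]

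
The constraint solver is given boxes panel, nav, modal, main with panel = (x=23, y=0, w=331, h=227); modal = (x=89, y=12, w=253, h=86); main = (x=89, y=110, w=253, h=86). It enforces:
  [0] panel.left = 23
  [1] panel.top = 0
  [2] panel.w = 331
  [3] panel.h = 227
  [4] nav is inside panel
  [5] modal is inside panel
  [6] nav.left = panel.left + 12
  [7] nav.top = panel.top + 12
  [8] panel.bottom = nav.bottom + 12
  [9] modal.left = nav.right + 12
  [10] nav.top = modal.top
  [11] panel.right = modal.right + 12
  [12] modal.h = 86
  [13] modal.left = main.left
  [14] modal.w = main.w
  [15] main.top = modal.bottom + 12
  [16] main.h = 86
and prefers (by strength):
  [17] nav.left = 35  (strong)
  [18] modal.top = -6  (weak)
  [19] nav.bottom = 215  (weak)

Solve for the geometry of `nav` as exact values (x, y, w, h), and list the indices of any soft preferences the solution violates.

1. nav.x = 35  [nav.left = panel.left + 12]
2. nav.y = 12  [nav.top = panel.top + 12]
3. nav.h = 203  [panel.bottom = nav.bottom + 12]
4. nav.w = 42  [modal.left = nav.right + 12]

nav = (x=35, y=12, w=42, h=203)
violated soft preferences: 18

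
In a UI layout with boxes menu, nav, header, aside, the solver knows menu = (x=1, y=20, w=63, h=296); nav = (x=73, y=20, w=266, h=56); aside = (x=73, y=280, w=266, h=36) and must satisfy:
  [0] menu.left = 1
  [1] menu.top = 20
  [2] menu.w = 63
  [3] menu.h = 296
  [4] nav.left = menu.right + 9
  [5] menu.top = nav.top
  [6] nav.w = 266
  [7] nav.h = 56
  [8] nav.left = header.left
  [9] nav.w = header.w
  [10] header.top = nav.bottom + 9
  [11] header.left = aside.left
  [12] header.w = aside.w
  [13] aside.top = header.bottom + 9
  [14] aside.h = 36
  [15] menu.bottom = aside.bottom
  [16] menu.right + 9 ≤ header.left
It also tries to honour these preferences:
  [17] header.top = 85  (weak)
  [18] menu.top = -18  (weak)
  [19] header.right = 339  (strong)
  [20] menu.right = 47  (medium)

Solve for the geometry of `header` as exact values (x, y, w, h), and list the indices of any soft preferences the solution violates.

1. header.x = 73  [nav.left = header.left]
2. header.w = 266  [nav.w = header.w]
3. header.y = 85  [header.top = nav.bottom + 9]
4. header.h = 186  [aside.top = header.bottom + 9]

header = (x=73, y=85, w=266, h=186)
violated soft preferences: 18, 20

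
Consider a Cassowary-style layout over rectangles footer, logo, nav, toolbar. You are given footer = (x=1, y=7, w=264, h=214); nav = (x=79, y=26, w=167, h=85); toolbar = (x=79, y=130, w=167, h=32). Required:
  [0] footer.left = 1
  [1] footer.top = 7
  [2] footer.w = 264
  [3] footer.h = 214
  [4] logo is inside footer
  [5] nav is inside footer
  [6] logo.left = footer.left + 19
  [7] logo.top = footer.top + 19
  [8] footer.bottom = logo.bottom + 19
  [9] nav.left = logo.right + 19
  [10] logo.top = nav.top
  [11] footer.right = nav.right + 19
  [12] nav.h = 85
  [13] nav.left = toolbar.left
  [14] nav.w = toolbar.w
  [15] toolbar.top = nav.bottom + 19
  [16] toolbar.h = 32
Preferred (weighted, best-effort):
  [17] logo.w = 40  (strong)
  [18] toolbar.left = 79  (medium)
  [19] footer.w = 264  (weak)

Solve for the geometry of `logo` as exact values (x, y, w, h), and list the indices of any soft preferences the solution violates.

1. logo.x = 20  [logo.left = footer.left + 19]
2. logo.y = 26  [logo.top = footer.top + 19]
3. logo.h = 176  [footer.bottom = logo.bottom + 19]
4. logo.w = 40  [nav.left = logo.right + 19]

logo = (x=20, y=26, w=40, h=176)
violated soft preferences: none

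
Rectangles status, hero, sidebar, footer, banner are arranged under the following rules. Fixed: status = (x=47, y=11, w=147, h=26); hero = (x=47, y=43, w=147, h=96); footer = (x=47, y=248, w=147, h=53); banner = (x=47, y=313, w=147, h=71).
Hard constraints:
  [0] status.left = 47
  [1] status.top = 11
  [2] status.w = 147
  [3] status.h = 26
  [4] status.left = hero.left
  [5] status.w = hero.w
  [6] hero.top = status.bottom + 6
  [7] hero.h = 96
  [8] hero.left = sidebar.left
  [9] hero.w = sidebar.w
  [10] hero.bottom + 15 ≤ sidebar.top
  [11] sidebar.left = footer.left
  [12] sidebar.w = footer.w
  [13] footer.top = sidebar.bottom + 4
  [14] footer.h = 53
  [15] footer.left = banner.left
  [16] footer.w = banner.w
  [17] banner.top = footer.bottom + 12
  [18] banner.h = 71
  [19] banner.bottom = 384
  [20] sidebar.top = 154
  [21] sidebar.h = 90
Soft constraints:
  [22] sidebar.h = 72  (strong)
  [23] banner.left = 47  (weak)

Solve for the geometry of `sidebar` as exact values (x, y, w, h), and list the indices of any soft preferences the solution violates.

1. sidebar.x = 47  [hero.left = sidebar.left]
2. sidebar.w = 147  [hero.w = sidebar.w]
3. sidebar.y = 154  [sidebar.top = 154]
4. sidebar.h = 90  [sidebar.h = 90]

sidebar = (x=47, y=154, w=147, h=90)
violated soft preferences: 22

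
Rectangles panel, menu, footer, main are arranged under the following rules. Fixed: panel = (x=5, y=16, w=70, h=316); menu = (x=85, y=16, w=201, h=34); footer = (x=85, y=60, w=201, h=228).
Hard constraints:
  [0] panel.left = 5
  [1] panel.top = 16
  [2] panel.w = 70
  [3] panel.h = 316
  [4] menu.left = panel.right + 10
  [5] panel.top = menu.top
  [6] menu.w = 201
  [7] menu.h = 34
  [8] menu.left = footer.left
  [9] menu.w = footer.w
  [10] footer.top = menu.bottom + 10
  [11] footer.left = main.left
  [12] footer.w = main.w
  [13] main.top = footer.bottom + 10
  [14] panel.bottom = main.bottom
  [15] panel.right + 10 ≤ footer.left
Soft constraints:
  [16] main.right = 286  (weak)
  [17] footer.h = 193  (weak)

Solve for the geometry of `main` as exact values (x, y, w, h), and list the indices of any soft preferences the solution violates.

main = (x=85, y=298, w=201, h=34)
violated soft preferences: 17

1. main.x = 85  [footer.left = main.left]
2. main.w = 201  [footer.w = main.w]
3. main.y = 298  [main.top = footer.bottom + 10]
4. main.h = 34  [panel.bottom = main.bottom]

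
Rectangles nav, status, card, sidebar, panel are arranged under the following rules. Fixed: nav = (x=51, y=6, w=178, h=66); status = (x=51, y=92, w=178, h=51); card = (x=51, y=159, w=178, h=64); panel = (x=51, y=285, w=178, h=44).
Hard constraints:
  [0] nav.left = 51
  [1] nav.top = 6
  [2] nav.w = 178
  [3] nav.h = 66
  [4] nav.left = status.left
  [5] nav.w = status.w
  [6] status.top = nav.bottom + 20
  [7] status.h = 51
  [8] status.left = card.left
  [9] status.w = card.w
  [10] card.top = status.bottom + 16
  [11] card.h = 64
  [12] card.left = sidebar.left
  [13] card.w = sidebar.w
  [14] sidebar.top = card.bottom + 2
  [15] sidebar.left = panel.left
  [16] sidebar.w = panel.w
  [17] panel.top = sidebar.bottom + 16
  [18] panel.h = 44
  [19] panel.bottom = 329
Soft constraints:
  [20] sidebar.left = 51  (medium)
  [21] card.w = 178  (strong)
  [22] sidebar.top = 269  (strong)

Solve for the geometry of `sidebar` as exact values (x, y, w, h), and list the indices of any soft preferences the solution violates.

1. sidebar.x = 51  [card.left = sidebar.left]
2. sidebar.w = 178  [card.w = sidebar.w]
3. sidebar.y = 225  [sidebar.top = card.bottom + 2]
4. sidebar.h = 44  [panel.top = sidebar.bottom + 16]

sidebar = (x=51, y=225, w=178, h=44)
violated soft preferences: 22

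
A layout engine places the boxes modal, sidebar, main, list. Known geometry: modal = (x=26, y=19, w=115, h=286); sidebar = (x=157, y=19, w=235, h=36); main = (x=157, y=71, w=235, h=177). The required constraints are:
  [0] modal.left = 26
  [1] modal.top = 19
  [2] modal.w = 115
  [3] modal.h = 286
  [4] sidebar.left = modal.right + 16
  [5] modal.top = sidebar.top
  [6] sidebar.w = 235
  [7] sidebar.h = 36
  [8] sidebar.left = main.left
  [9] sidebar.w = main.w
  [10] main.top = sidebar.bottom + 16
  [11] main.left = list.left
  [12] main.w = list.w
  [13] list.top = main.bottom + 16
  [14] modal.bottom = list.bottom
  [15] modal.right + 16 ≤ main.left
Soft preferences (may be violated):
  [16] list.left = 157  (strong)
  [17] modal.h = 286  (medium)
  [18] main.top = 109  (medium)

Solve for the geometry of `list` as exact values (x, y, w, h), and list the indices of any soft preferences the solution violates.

list = (x=157, y=264, w=235, h=41)
violated soft preferences: 18

1. list.x = 157  [main.left = list.left]
2. list.w = 235  [main.w = list.w]
3. list.y = 264  [list.top = main.bottom + 16]
4. list.h = 41  [modal.bottom = list.bottom]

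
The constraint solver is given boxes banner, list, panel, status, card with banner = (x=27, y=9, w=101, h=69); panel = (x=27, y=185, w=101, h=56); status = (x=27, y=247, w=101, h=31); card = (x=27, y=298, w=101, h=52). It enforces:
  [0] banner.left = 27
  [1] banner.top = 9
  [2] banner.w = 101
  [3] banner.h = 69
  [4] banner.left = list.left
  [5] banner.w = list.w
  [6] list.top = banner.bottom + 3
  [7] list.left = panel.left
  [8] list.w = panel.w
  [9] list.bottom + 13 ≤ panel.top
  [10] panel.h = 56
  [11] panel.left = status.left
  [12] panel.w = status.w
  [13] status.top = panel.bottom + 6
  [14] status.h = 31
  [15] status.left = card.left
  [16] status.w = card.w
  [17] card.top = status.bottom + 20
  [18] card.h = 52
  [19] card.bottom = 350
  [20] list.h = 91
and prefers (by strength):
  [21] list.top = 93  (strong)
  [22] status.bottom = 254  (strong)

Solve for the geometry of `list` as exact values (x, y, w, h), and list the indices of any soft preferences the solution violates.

1. list.x = 27  [banner.left = list.left]
2. list.w = 101  [banner.w = list.w]
3. list.y = 81  [list.top = banner.bottom + 3]
4. list.h = 91  [list.h = 91]

list = (x=27, y=81, w=101, h=91)
violated soft preferences: 21, 22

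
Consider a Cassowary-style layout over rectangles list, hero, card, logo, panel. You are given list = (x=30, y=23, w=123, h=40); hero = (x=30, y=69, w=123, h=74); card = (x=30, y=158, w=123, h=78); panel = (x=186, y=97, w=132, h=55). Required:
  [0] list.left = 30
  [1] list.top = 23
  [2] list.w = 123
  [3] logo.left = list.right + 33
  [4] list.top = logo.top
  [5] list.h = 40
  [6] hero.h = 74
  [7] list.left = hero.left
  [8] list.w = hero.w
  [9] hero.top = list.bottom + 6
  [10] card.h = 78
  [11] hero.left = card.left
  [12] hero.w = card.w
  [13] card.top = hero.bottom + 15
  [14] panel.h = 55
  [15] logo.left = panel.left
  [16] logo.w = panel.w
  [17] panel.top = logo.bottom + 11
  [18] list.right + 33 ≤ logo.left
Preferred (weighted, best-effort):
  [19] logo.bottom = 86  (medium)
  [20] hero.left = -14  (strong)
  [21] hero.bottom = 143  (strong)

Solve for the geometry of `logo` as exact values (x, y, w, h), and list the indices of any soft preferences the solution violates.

logo = (x=186, y=23, w=132, h=63)
violated soft preferences: 20

1. logo.x = 186  [logo.left = list.right + 33]
2. logo.y = 23  [list.top = logo.top]
3. logo.w = 132  [logo.w = panel.w]
4. logo.h = 63  [panel.top = logo.bottom + 11]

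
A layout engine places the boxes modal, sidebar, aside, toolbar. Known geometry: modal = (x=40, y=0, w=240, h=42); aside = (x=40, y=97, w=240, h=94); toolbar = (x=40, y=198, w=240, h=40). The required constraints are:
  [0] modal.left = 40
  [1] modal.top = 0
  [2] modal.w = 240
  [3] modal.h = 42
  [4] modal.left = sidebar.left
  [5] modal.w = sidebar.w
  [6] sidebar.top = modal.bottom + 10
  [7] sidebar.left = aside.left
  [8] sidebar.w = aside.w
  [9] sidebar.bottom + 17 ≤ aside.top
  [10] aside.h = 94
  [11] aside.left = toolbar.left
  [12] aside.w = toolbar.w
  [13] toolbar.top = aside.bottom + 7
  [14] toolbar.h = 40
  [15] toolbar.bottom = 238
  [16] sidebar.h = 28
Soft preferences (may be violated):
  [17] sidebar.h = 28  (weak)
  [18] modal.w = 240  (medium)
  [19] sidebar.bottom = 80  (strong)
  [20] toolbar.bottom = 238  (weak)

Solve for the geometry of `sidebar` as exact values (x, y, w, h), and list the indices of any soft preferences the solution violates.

1. sidebar.x = 40  [modal.left = sidebar.left]
2. sidebar.w = 240  [modal.w = sidebar.w]
3. sidebar.y = 52  [sidebar.top = modal.bottom + 10]
4. sidebar.h = 28  [sidebar.h = 28]

sidebar = (x=40, y=52, w=240, h=28)
violated soft preferences: none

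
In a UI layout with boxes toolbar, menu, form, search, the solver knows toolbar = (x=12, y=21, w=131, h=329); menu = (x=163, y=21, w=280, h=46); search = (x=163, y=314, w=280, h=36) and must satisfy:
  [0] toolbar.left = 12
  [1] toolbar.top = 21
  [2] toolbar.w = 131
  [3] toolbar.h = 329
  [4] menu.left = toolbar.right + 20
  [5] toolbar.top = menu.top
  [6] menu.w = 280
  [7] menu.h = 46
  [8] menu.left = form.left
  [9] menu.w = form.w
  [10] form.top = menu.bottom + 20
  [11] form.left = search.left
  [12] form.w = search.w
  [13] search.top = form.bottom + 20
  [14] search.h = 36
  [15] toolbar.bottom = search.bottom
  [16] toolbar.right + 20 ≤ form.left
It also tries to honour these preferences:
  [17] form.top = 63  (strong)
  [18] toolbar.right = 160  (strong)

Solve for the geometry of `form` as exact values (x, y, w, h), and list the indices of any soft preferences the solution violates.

form = (x=163, y=87, w=280, h=207)
violated soft preferences: 17, 18

1. form.x = 163  [menu.left = form.left]
2. form.w = 280  [menu.w = form.w]
3. form.y = 87  [form.top = menu.bottom + 20]
4. form.h = 207  [search.top = form.bottom + 20]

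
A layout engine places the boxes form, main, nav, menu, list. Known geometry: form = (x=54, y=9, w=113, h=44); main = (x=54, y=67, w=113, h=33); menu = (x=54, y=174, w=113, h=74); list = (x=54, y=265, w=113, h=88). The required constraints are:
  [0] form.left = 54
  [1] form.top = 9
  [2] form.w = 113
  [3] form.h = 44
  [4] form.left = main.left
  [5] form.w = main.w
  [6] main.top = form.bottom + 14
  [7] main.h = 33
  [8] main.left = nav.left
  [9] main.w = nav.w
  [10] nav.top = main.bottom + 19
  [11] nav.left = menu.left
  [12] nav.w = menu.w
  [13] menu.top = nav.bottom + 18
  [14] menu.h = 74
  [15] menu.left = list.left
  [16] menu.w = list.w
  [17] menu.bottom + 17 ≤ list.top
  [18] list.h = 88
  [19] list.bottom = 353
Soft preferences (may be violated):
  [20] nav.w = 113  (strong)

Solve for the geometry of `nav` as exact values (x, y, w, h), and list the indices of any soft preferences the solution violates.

nav = (x=54, y=119, w=113, h=37)
violated soft preferences: none

1. nav.x = 54  [main.left = nav.left]
2. nav.w = 113  [main.w = nav.w]
3. nav.y = 119  [nav.top = main.bottom + 19]
4. nav.h = 37  [menu.top = nav.bottom + 18]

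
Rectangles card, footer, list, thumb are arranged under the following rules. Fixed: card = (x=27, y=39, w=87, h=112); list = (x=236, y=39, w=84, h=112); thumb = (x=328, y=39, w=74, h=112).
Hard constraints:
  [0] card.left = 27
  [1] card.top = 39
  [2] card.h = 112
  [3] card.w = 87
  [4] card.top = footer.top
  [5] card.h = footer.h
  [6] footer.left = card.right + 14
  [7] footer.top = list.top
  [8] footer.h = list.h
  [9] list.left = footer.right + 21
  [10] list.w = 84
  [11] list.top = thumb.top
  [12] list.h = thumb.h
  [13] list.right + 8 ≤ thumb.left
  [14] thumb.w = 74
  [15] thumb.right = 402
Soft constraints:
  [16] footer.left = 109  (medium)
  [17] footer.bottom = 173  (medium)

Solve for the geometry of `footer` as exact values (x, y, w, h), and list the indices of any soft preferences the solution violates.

footer = (x=128, y=39, w=87, h=112)
violated soft preferences: 16, 17

1. footer.y = 39  [card.top = footer.top]
2. footer.h = 112  [card.h = footer.h]
3. footer.x = 128  [footer.left = card.right + 14]
4. footer.w = 87  [list.left = footer.right + 21]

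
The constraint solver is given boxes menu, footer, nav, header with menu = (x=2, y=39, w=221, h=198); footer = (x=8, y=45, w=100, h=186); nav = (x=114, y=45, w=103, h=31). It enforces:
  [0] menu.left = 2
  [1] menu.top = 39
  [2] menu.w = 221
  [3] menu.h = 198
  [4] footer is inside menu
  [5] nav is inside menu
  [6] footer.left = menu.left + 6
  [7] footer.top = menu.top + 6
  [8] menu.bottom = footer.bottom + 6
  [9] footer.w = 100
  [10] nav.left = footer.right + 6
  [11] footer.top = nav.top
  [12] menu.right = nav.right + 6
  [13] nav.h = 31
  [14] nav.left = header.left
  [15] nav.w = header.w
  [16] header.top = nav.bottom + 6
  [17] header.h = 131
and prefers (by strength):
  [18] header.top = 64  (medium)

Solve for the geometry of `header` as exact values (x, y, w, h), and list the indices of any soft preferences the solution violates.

1. header.x = 114  [nav.left = header.left]
2. header.w = 103  [nav.w = header.w]
3. header.y = 82  [header.top = nav.bottom + 6]
4. header.h = 131  [header.h = 131]

header = (x=114, y=82, w=103, h=131)
violated soft preferences: 18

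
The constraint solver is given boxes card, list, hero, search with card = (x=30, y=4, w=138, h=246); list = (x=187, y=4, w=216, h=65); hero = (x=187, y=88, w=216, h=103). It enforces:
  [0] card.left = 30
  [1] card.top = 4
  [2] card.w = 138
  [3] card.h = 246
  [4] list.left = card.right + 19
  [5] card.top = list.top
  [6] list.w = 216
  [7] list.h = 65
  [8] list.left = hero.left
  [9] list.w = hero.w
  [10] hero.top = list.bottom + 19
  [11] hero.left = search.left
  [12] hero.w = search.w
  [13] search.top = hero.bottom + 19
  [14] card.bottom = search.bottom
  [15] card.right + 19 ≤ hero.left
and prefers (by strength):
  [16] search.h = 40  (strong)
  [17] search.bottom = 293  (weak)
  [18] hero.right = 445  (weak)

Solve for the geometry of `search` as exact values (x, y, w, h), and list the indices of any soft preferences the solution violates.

search = (x=187, y=210, w=216, h=40)
violated soft preferences: 17, 18

1. search.x = 187  [hero.left = search.left]
2. search.w = 216  [hero.w = search.w]
3. search.y = 210  [search.top = hero.bottom + 19]
4. search.h = 40  [card.bottom = search.bottom]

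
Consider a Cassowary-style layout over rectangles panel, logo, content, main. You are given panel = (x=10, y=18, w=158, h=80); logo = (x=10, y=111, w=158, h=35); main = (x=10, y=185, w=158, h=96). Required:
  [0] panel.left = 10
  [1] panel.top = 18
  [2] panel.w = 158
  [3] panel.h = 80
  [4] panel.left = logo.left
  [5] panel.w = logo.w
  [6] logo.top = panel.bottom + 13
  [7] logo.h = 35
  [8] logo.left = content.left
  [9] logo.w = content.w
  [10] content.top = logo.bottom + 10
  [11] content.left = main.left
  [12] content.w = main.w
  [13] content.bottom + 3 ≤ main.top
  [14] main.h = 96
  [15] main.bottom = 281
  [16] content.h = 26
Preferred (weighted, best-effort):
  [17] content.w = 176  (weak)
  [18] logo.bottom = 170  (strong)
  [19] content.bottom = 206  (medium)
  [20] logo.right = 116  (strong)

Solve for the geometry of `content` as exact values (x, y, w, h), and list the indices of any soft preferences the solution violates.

content = (x=10, y=156, w=158, h=26)
violated soft preferences: 17, 18, 19, 20

1. content.x = 10  [logo.left = content.left]
2. content.w = 158  [logo.w = content.w]
3. content.y = 156  [content.top = logo.bottom + 10]
4. content.h = 26  [content.h = 26]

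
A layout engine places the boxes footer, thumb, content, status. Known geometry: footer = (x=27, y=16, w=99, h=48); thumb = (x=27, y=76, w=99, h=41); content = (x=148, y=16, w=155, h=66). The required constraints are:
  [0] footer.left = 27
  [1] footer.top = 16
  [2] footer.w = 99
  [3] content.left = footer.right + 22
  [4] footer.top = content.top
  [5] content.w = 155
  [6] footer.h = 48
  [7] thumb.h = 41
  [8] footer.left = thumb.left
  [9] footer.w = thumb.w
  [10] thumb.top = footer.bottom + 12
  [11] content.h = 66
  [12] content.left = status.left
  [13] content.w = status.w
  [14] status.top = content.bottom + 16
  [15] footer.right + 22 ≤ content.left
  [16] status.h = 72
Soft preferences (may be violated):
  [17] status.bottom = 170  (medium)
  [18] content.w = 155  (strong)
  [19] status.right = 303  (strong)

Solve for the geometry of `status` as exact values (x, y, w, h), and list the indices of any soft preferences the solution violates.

1. status.x = 148  [content.left = status.left]
2. status.w = 155  [content.w = status.w]
3. status.y = 98  [status.top = content.bottom + 16]
4. status.h = 72  [status.h = 72]

status = (x=148, y=98, w=155, h=72)
violated soft preferences: none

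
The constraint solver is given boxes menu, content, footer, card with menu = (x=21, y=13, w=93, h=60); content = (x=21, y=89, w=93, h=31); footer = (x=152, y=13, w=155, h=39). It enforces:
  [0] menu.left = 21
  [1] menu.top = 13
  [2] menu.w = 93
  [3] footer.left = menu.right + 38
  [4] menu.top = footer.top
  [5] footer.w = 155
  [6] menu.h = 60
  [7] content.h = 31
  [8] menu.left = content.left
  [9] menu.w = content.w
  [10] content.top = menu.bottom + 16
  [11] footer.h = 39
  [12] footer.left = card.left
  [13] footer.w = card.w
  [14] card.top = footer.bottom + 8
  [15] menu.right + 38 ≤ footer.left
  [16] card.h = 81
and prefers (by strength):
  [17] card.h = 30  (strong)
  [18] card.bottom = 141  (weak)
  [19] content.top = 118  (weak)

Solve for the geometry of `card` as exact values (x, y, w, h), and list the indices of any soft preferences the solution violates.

card = (x=152, y=60, w=155, h=81)
violated soft preferences: 17, 19

1. card.x = 152  [footer.left = card.left]
2. card.w = 155  [footer.w = card.w]
3. card.y = 60  [card.top = footer.bottom + 8]
4. card.h = 81  [card.h = 81]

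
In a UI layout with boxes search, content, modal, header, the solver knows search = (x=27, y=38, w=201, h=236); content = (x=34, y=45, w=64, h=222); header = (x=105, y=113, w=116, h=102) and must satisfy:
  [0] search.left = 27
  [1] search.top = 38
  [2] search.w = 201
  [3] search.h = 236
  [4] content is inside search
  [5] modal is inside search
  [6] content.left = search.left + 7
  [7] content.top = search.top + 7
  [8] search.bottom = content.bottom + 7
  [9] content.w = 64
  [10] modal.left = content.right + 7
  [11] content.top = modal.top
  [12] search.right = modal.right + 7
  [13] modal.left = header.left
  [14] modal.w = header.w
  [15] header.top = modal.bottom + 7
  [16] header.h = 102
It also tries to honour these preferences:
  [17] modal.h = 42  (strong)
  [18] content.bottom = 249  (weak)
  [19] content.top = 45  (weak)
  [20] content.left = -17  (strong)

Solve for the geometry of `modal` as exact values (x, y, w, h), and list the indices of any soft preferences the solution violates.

1. modal.x = 105  [modal.left = content.right + 7]
2. modal.y = 45  [content.top = modal.top]
3. modal.w = 116  [search.right = modal.right + 7]
4. modal.h = 61  [header.top = modal.bottom + 7]

modal = (x=105, y=45, w=116, h=61)
violated soft preferences: 17, 18, 20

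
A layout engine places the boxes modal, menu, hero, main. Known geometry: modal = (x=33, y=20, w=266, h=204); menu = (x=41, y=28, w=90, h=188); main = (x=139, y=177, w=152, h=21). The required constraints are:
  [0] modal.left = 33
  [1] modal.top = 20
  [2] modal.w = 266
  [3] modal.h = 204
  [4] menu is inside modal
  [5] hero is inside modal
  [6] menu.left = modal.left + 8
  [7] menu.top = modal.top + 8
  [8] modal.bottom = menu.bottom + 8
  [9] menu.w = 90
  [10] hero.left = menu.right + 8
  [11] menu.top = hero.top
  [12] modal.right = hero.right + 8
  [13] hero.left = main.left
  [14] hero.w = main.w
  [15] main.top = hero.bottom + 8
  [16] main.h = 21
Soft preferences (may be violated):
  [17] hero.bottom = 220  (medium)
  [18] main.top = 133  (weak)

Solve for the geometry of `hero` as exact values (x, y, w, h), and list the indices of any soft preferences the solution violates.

1. hero.x = 139  [hero.left = menu.right + 8]
2. hero.y = 28  [menu.top = hero.top]
3. hero.w = 152  [modal.right = hero.right + 8]
4. hero.h = 141  [main.top = hero.bottom + 8]

hero = (x=139, y=28, w=152, h=141)
violated soft preferences: 17, 18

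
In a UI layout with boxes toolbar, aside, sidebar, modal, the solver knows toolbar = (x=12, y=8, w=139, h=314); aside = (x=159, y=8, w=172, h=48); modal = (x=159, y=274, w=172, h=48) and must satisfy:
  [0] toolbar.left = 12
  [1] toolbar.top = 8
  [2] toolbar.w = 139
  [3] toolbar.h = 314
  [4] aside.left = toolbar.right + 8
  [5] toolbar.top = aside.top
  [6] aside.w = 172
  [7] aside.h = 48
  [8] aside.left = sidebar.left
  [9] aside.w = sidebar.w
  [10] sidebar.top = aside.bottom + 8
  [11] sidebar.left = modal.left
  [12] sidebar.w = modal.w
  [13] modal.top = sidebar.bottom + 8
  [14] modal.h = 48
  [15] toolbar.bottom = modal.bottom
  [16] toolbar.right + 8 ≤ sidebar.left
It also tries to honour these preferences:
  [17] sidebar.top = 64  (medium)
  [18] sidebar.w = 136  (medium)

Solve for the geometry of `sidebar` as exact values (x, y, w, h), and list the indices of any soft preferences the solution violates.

sidebar = (x=159, y=64, w=172, h=202)
violated soft preferences: 18

1. sidebar.x = 159  [aside.left = sidebar.left]
2. sidebar.w = 172  [aside.w = sidebar.w]
3. sidebar.y = 64  [sidebar.top = aside.bottom + 8]
4. sidebar.h = 202  [modal.top = sidebar.bottom + 8]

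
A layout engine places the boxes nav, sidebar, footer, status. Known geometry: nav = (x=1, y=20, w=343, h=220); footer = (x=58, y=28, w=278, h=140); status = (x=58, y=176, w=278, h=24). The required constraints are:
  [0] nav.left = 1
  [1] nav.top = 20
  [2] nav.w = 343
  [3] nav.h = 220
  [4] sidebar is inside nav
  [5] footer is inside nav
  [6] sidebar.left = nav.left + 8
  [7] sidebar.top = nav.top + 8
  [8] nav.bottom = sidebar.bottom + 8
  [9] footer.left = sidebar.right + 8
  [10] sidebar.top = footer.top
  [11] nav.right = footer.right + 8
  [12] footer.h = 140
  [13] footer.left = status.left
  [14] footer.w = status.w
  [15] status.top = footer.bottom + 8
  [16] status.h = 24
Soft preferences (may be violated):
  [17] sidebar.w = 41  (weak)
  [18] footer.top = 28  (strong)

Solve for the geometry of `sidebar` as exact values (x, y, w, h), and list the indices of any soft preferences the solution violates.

1. sidebar.x = 9  [sidebar.left = nav.left + 8]
2. sidebar.y = 28  [sidebar.top = nav.top + 8]
3. sidebar.h = 204  [nav.bottom = sidebar.bottom + 8]
4. sidebar.w = 41  [footer.left = sidebar.right + 8]

sidebar = (x=9, y=28, w=41, h=204)
violated soft preferences: none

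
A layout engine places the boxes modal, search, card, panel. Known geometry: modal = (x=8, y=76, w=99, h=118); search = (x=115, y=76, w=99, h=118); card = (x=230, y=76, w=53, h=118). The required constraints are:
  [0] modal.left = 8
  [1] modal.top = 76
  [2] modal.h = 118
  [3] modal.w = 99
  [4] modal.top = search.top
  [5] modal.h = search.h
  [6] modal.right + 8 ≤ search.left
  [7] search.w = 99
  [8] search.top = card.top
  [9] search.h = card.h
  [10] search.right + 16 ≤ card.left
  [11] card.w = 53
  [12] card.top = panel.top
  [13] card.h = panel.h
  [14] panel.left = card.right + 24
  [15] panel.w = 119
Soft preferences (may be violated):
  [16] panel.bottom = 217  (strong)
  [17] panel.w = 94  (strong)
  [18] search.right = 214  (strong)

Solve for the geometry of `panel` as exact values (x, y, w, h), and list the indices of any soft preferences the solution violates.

panel = (x=307, y=76, w=119, h=118)
violated soft preferences: 16, 17

1. panel.y = 76  [card.top = panel.top]
2. panel.h = 118  [card.h = panel.h]
3. panel.x = 307  [panel.left = card.right + 24]
4. panel.w = 119  [panel.w = 119]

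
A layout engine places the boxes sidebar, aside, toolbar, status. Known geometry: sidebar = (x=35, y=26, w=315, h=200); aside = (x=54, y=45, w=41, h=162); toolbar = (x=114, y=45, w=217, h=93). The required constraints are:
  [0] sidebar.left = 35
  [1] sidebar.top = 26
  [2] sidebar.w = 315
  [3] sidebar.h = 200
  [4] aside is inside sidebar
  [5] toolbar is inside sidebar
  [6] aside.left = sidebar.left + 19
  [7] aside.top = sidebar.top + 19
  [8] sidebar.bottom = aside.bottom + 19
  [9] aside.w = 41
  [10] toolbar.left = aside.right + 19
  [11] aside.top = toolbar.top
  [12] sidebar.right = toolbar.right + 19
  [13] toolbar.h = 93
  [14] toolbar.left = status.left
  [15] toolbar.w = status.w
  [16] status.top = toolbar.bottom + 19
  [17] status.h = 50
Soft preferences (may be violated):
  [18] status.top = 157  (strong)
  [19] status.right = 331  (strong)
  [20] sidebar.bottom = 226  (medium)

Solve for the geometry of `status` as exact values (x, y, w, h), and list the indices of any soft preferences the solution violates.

status = (x=114, y=157, w=217, h=50)
violated soft preferences: none

1. status.x = 114  [toolbar.left = status.left]
2. status.w = 217  [toolbar.w = status.w]
3. status.y = 157  [status.top = toolbar.bottom + 19]
4. status.h = 50  [status.h = 50]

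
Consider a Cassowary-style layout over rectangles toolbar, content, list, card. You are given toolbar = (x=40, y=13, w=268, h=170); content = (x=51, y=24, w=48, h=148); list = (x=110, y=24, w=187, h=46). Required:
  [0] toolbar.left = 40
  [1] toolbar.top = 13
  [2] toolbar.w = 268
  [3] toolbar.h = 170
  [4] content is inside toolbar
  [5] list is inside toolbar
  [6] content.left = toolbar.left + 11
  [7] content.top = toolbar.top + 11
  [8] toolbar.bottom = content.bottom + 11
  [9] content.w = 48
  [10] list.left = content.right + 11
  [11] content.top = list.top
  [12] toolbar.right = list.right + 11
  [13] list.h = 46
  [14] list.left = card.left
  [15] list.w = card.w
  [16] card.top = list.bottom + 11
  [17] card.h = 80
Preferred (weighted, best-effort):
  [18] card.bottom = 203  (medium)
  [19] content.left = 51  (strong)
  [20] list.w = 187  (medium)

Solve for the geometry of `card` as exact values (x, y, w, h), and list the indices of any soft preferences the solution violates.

card = (x=110, y=81, w=187, h=80)
violated soft preferences: 18

1. card.x = 110  [list.left = card.left]
2. card.w = 187  [list.w = card.w]
3. card.y = 81  [card.top = list.bottom + 11]
4. card.h = 80  [card.h = 80]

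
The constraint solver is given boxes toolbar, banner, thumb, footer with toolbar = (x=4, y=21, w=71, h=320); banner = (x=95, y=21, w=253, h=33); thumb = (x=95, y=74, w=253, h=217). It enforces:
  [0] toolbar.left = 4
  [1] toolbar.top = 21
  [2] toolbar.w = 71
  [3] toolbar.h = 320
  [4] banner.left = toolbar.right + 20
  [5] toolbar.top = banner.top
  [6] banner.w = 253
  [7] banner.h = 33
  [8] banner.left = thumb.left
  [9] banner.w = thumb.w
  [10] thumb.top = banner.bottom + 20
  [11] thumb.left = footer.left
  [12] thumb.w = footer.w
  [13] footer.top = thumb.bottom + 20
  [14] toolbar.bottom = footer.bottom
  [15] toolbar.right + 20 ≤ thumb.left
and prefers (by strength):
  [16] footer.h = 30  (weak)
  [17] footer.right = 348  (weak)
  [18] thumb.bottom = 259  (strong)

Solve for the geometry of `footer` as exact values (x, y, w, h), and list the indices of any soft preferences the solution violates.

1. footer.x = 95  [thumb.left = footer.left]
2. footer.w = 253  [thumb.w = footer.w]
3. footer.y = 311  [footer.top = thumb.bottom + 20]
4. footer.h = 30  [toolbar.bottom = footer.bottom]

footer = (x=95, y=311, w=253, h=30)
violated soft preferences: 18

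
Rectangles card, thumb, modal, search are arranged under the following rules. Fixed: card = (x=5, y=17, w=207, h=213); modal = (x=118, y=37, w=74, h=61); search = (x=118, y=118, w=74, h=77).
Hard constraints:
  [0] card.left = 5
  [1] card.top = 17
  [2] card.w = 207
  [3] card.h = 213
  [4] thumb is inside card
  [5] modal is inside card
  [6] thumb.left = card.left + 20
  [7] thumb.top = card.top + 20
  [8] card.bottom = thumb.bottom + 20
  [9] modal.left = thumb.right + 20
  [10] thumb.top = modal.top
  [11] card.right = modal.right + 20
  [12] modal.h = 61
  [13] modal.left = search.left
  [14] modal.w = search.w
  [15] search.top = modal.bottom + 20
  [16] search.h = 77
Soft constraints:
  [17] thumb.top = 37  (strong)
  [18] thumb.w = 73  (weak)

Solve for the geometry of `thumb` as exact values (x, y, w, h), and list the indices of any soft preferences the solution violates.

1. thumb.x = 25  [thumb.left = card.left + 20]
2. thumb.y = 37  [thumb.top = card.top + 20]
3. thumb.h = 173  [card.bottom = thumb.bottom + 20]
4. thumb.w = 73  [modal.left = thumb.right + 20]

thumb = (x=25, y=37, w=73, h=173)
violated soft preferences: none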